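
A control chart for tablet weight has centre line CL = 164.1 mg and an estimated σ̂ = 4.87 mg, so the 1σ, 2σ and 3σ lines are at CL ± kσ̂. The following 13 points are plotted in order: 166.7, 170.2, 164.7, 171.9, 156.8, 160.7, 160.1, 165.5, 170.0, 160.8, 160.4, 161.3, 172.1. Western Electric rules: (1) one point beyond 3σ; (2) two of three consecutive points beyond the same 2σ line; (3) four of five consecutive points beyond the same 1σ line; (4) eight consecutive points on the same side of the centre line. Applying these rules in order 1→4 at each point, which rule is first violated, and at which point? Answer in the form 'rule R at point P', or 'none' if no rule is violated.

none

Zone of each point (C = within 1σ̂, B = 1σ̂–2σ̂, A = 2σ̂–3σ̂, * = beyond 3σ̂; sign = side of CL): 1:+C, 2:+B, 3:+C, 4:+B, 5:-B, 6:-C, 7:-C, 8:+C, 9:+B, 10:-C, 11:-C, 12:-C, 13:+B
No rule fires across all 13 points.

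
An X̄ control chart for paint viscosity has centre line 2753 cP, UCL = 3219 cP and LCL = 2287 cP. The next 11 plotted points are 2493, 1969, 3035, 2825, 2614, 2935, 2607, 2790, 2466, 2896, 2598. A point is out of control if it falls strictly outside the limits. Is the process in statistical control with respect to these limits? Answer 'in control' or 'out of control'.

Compare each point to [2287, 3219]: sample 2 = 1969 < LCL.

out of control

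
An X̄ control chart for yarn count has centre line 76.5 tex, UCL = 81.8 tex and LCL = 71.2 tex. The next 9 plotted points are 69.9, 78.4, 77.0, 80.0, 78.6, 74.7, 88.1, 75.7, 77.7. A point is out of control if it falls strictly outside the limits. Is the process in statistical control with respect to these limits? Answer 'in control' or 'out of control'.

Compare each point to [71.2, 81.8]: sample 1 = 69.9 < LCL; sample 7 = 88.1 > UCL.

out of control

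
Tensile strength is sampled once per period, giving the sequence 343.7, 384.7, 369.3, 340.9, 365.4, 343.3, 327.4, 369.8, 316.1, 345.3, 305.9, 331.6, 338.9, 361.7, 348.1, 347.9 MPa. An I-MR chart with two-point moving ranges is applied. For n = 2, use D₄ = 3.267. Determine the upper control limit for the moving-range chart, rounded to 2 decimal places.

Moving ranges: 41.0, 15.4, 28.4, 24.5, 22.1, 15.9, 42.4, 53.7, 29.2, 39.4, 25.7, 7.3, 22.8, 13.6, 0.2; M̄R̄ = 381.6000 / 15 = 25.4400
UCL_MR = D₄·M̄R̄ = 3.267 × 25.4400 = 83.1125

83.11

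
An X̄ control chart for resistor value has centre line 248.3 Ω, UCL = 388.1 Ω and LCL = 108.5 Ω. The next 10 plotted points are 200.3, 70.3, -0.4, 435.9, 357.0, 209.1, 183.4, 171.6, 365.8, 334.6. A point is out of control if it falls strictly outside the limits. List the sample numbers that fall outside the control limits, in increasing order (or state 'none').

Compare each point to [108.5, 388.1]: sample 2 = 70.3 < LCL; sample 3 = -0.4 < LCL; sample 4 = 435.9 > UCL.

2, 3, 4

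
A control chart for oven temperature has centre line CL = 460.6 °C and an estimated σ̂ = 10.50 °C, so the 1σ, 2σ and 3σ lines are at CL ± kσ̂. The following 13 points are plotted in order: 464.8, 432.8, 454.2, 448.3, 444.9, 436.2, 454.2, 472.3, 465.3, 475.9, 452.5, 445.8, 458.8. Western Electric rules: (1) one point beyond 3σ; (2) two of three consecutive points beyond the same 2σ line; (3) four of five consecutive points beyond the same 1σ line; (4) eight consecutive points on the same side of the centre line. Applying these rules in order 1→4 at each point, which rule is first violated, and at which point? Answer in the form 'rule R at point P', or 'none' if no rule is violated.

Zone of each point (C = within 1σ̂, B = 1σ̂–2σ̂, A = 2σ̂–3σ̂, * = beyond 3σ̂; sign = side of CL): 1:+C, 2:-A, 3:-C, 4:-B, 5:-B, 6:-A, 7:-C, 8:+B, 9:+C, 10:+B, 11:-C, 12:-B, 13:-C
Rule 3 (four of five consecutive points beyond the same 1σ limit) is satisfied at point 6.

rule 3 at point 6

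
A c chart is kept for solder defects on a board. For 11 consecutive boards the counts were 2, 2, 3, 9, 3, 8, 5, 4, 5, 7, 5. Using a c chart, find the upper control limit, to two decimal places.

11.40

c̄ = (2 + 2 + 3 + 9 + 3 + 8 + 5 + 4 + 5 + 7 + 5) / 11 = 53 / 11 = 4.8182
UCL = c̄ + 3√c̄ = 4.8182 + 3 × √4.8182 = 4.8182 + 3 × 2.1950 = 11.4033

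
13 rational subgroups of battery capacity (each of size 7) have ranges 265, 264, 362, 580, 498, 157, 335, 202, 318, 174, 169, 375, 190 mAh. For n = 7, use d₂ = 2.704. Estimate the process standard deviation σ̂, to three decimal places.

R̄ = (265 + 264 + 362 + 580 + 498 + 157 + 335 + 202 + 318 + 174 + 169 + 375 + 190) / 13 = 299.1538
σ̂ = R̄ / d₂ = 299.1538 / 2.704 = 110.6338

110.634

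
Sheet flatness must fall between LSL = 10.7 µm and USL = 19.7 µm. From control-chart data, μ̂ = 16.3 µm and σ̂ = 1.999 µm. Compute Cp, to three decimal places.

0.750

Cp = (USL − LSL) / (6σ̂) = (19.7 − 10.7) / (6 × 1.999) = 9.0000 / 11.9940 = 0.7504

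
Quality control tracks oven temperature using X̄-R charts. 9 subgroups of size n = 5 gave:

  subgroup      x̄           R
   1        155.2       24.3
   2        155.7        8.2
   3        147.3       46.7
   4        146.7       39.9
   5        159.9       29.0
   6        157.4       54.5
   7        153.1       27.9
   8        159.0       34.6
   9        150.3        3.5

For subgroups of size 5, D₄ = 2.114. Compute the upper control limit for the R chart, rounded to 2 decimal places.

R̄ = (24.3 + 8.2 + 46.7 + 39.9 + 29.0 + 54.5 + 27.9 + 34.6 + 3.5) / 9 = 268.6000 / 9 = 29.8444
UCL_R = D₄·R̄ = 2.114 × 29.8444 = 63.0912

63.09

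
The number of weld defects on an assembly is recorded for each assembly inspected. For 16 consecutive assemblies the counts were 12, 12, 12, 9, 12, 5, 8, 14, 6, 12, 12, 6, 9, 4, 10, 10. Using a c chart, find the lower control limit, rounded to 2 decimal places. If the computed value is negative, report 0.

c̄ = (12 + 12 + 12 + 9 + 12 + 5 + 8 + 14 + 6 + 12 + 12 + 6 + 9 + 4 + 10 + 10) / 16 = 153 / 16 = 9.5625
LCL = c̄ − 3√c̄ = 9.5625 − 3 × 3.0923 = 0.2855

0.29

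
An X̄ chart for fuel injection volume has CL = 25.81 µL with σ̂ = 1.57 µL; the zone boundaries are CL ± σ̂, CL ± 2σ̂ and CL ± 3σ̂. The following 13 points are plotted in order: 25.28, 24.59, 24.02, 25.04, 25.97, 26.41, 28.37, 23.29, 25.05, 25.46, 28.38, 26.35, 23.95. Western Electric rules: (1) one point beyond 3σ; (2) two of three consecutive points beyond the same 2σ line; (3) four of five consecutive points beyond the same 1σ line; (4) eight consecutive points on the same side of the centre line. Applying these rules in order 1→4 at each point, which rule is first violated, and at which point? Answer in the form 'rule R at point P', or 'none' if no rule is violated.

none

Zone of each point (C = within 1σ̂, B = 1σ̂–2σ̂, A = 2σ̂–3σ̂, * = beyond 3σ̂; sign = side of CL): 1:-C, 2:-C, 3:-B, 4:-C, 5:+C, 6:+C, 7:+B, 8:-B, 9:-C, 10:-C, 11:+B, 12:+C, 13:-B
No rule fires across all 13 points.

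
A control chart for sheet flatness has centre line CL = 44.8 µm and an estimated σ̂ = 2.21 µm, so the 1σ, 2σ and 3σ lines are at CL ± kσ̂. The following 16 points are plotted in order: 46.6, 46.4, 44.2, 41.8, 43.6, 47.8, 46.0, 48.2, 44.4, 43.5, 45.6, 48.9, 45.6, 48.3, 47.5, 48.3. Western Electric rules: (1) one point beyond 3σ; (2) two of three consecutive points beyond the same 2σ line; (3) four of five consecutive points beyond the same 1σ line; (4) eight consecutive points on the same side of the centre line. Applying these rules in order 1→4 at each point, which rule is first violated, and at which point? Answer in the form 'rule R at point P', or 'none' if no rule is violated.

rule 3 at point 16

Zone of each point (C = within 1σ̂, B = 1σ̂–2σ̂, A = 2σ̂–3σ̂, * = beyond 3σ̂; sign = side of CL): 1:+C, 2:+C, 3:-C, 4:-B, 5:-C, 6:+B, 7:+C, 8:+B, 9:-C, 10:-C, 11:+C, 12:+B, 13:+C, 14:+B, 15:+B, 16:+B
Rule 3 (four of five consecutive points beyond the same 1σ limit) is satisfied at point 16.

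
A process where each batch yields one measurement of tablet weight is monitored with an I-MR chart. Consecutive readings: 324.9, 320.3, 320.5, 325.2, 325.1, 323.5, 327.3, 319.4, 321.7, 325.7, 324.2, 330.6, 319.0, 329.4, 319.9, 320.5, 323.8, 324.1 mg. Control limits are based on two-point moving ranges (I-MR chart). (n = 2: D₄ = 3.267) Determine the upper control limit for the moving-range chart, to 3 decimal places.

Moving ranges: 4.6, 0.2, 4.7, 0.1, 1.6, 3.8, 7.9, 2.3, 4.0, 1.5, 6.4, 11.6, 10.4, 9.5, 0.6, 3.3, 0.3; M̄R̄ = 72.8000 / 17 = 4.2824
UCL_MR = D₄·M̄R̄ = 3.267 × 4.2824 = 13.9904

13.990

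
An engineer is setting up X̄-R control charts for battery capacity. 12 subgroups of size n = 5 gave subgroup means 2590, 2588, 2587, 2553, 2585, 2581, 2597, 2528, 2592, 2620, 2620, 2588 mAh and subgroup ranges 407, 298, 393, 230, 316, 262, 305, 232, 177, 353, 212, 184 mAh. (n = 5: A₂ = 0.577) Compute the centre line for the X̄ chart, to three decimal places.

2585.750

X̄̄ = (2590 + 2588 + 2587 + 2553 + 2585 + 2581 + 2597 + 2528 + 2592 + 2620 + 2620 + 2588) / 12 = 31029.0000 / 12 = 2585.7500
CL = X̄̄ = 2585.7500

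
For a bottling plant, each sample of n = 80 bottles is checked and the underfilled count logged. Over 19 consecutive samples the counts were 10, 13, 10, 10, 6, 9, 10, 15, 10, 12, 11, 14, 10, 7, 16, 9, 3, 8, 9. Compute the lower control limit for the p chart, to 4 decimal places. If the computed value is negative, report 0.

0.0149

p̄ = Σdᵢ / (k·n) = 192 / (19 × 80) = 0.12632
LCL = p̄ − 3·√(p̄(1−p̄)/n) = 0.12632 − 3 × 0.03714 = 0.01489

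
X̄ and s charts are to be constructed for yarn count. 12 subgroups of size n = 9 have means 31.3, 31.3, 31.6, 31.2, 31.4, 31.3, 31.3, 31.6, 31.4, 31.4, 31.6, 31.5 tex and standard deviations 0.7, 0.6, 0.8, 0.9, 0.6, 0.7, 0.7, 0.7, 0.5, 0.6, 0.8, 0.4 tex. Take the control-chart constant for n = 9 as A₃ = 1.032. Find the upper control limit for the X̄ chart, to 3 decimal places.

32.096

X̄̄ = (31.3 + 31.3 + 31.6 + 31.2 + 31.4 + 31.3 + 31.3 + 31.6 + 31.4 + 31.4 + 31.6 + 31.5) / 12 = 31.4083
s̄ = (0.7 + 0.6 + 0.8 + 0.9 + 0.6 + 0.7 + 0.7 + 0.7 + 0.5 + 0.6 + 0.8 + 0.4) / 12 = 0.6667
UCL = X̄̄ + A₃·s̄ = 31.4083 + 1.032 × 0.6667 = 32.0963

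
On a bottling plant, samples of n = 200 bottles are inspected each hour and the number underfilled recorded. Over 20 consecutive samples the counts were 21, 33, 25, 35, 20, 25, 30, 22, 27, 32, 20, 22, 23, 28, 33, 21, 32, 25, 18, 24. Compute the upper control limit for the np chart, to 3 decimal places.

p̄ = Σdᵢ / (k·n) = 516 / (20 × 200) = 0.12900
UCL = np̄ + 3·√(np̄(1−p̄)) = 25.8000 + 3 × √(25.8000×0.87100) = 25.8000 + 3 × 4.7404 = 40.0213

40.021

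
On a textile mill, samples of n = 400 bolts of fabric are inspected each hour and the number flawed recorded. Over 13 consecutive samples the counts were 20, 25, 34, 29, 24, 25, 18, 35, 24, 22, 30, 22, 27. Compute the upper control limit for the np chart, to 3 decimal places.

40.500

p̄ = Σdᵢ / (k·n) = 335 / (13 × 400) = 0.06442
UCL = np̄ + 3·√(np̄(1−p̄)) = 25.7692 + 3 × √(25.7692×0.93558) = 25.7692 + 3 × 4.9101 = 40.4995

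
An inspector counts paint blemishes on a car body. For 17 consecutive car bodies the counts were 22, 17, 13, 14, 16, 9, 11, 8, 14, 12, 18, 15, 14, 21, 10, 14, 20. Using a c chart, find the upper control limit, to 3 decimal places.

26.047

c̄ = (22 + 17 + 13 + 14 + 16 + 9 + 11 + 8 + 14 + 12 + 18 + 15 + 14 + 21 + 10 + 14 + 20) / 17 = 248 / 17 = 14.5882
UCL = c̄ + 3√c̄ = 14.5882 + 3 × √14.5882 = 14.5882 + 3 × 3.8195 = 26.0466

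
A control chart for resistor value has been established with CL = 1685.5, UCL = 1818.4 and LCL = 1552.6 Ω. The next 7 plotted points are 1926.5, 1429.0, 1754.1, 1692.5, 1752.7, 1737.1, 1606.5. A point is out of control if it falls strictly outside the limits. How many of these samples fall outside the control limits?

Compare each point to [1552.6, 1818.4]: sample 1 = 1926.5 > UCL; sample 2 = 1429.0 < LCL.

2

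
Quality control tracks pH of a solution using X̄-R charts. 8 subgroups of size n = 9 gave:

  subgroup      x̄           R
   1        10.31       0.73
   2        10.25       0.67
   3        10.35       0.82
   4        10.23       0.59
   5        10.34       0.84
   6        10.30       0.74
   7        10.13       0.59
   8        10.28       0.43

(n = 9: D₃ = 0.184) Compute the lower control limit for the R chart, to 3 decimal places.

R̄ = (0.73 + 0.67 + 0.82 + 0.59 + 0.84 + 0.74 + 0.59 + 0.43) / 8 = 5.4100 / 8 = 0.6763
LCL_R = D₃·R̄ = 0.184 × 0.6763 = 0.1244

0.124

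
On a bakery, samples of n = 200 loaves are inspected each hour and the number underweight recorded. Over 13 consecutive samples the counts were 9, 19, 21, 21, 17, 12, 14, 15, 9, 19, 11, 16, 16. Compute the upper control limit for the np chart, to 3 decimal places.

26.587

p̄ = Σdᵢ / (k·n) = 199 / (13 × 200) = 0.07654
UCL = np̄ + 3·√(np̄(1−p̄)) = 15.3077 + 3 × √(15.3077×0.92346) = 15.3077 + 3 × 3.7598 = 26.5871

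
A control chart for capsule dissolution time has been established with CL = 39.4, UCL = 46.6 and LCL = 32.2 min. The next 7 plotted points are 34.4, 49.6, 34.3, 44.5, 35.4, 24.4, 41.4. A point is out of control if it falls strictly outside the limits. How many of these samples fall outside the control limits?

Compare each point to [32.2, 46.6]: sample 2 = 49.6 > UCL; sample 6 = 24.4 < LCL.

2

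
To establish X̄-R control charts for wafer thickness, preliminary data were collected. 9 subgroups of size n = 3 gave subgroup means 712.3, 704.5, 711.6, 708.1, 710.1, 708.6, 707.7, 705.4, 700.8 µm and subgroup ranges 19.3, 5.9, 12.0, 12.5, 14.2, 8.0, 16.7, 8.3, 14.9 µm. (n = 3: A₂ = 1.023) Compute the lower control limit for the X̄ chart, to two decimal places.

X̄̄ = (712.3 + 704.5 + 711.6 + 708.1 + 710.1 + 708.6 + 707.7 + 705.4 + 700.8) / 9 = 6369.1000 / 9 = 707.6778
R̄ = (19.3 + 5.9 + 12.0 + 12.5 + 14.2 + 8.0 + 16.7 + 8.3 + 14.9) / 9 = 111.8000 / 9 = 12.4222
LCL = X̄̄ − A₂·R̄ = 707.6778 − 1.023 × 12.4222 = 694.9698

694.97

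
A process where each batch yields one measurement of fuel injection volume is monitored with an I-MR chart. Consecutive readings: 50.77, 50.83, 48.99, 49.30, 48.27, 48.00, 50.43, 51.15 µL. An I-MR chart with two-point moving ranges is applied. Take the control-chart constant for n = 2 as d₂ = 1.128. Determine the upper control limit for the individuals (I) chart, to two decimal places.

52.25

X̄ = (50.77 + 50.83 + 48.99 + 49.30 + 48.27 + 48.00 + 50.43 + 51.15) / 8 = 49.7175
Moving ranges: 0.06, 1.84, 0.31, 1.03, 0.27, 2.43, 0.72; M̄R̄ = 6.6600 / 7 = 0.9514
UCL = X̄ + 3·M̄R̄/d₂ = 49.7175 + 3 × 0.9514 / 1.128 = 52.2479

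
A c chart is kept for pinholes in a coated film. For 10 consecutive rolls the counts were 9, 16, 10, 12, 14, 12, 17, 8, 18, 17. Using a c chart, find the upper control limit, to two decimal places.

24.24

c̄ = (9 + 16 + 10 + 12 + 14 + 12 + 17 + 8 + 18 + 17) / 10 = 133 / 10 = 13.3000
UCL = c̄ + 3√c̄ = 13.3000 + 3 × √13.3000 = 13.3000 + 3 × 3.6469 = 24.2407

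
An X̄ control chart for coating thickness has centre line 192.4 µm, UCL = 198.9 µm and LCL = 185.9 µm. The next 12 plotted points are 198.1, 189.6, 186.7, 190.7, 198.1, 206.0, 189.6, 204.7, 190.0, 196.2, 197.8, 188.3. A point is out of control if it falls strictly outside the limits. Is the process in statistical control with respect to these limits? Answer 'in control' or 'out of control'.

Compare each point to [185.9, 198.9]: sample 6 = 206.0 > UCL; sample 8 = 204.7 > UCL.

out of control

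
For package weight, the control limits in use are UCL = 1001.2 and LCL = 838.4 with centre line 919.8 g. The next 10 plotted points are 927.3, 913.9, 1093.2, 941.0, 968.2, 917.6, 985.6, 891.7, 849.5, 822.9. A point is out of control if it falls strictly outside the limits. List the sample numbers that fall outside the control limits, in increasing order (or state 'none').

Compare each point to [838.4, 1001.2]: sample 3 = 1093.2 > UCL; sample 10 = 822.9 < LCL.

3, 10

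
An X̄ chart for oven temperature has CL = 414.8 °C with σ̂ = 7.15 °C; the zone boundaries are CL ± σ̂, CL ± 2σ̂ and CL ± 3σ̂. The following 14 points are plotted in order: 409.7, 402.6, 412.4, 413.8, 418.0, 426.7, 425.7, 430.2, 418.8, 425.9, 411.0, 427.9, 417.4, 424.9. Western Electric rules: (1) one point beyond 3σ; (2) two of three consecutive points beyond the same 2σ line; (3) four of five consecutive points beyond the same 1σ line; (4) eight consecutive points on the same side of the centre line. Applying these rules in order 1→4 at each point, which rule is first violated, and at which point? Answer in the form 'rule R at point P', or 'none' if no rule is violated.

Zone of each point (C = within 1σ̂, B = 1σ̂–2σ̂, A = 2σ̂–3σ̂, * = beyond 3σ̂; sign = side of CL): 1:-C, 2:-B, 3:-C, 4:-C, 5:+C, 6:+B, 7:+B, 8:+A, 9:+C, 10:+B, 11:-C, 12:+B, 13:+C, 14:+B
Rule 3 (four of five consecutive points beyond the same 1σ limit) is satisfied at point 10.

rule 3 at point 10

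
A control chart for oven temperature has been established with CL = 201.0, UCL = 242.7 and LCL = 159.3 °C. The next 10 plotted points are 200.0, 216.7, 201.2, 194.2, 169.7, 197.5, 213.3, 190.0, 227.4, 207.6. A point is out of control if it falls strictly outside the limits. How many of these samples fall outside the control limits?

0

All 10 points lie within [159.3, 242.7].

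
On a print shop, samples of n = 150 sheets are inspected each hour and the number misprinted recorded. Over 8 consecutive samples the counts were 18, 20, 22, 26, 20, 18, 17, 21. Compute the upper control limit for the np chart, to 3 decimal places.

p̄ = Σdᵢ / (k·n) = 162 / (8 × 150) = 0.13500
UCL = np̄ + 3·√(np̄(1−p̄)) = 20.2500 + 3 × √(20.2500×0.86500) = 20.2500 + 3 × 4.1852 = 32.8057

32.806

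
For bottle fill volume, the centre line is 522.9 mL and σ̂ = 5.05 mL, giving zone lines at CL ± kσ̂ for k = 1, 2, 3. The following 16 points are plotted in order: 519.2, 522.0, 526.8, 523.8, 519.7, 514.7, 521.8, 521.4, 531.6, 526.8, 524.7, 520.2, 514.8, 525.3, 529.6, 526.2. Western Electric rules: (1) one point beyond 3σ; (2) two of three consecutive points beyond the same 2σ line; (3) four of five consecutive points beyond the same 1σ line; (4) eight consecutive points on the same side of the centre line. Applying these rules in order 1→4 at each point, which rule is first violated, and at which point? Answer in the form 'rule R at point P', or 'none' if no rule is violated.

none

Zone of each point (C = within 1σ̂, B = 1σ̂–2σ̂, A = 2σ̂–3σ̂, * = beyond 3σ̂; sign = side of CL): 1:-C, 2:-C, 3:+C, 4:+C, 5:-C, 6:-B, 7:-C, 8:-C, 9:+B, 10:+C, 11:+C, 12:-C, 13:-B, 14:+C, 15:+B, 16:+C
No rule fires across all 16 points.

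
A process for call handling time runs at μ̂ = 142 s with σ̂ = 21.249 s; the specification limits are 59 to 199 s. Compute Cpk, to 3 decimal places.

0.894

Cpu = (USL − μ̂) / (3σ̂) = (199 − 142) / (3 × 21.249) = 0.8942; Cpl = (μ̂ − LSL) / (3σ̂) = (142 − 59) / (3 × 21.249) = 1.3020; Cpk = min(Cpu, Cpl) = 0.8942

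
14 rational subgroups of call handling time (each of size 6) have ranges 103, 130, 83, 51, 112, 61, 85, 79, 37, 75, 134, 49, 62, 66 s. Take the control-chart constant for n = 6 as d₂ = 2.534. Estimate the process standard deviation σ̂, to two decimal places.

31.77

R̄ = (103 + 130 + 83 + 51 + 112 + 61 + 85 + 79 + 37 + 75 + 134 + 49 + 62 + 66) / 14 = 80.5000
σ̂ = R̄ / d₂ = 80.5000 / 2.534 = 31.7680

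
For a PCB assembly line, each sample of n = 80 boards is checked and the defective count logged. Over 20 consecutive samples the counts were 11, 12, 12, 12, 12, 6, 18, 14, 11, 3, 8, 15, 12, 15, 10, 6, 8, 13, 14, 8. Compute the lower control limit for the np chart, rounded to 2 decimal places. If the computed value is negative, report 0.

1.76

p̄ = Σdᵢ / (k·n) = 220 / (20 × 80) = 0.13750
LCL = np̄ − 3·√(np̄(1−p̄)) = 11.0000 − 3 × 3.0802 = 1.7595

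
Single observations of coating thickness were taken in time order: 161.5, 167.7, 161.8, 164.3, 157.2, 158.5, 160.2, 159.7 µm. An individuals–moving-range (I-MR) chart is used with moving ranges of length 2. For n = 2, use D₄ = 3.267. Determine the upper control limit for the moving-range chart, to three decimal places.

11.761

Moving ranges: 6.2, 5.9, 2.5, 7.1, 1.3, 1.7, 0.5; M̄R̄ = 25.2000 / 7 = 3.6000
UCL_MR = D₄·M̄R̄ = 3.267 × 3.6000 = 11.7612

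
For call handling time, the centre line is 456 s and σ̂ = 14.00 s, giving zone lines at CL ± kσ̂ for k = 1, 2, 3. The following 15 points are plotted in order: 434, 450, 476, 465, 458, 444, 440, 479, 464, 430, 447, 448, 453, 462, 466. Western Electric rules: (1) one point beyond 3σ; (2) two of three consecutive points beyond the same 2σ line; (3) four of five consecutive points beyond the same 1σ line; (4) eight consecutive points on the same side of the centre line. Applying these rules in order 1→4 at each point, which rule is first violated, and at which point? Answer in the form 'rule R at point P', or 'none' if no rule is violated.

Zone of each point (C = within 1σ̂, B = 1σ̂–2σ̂, A = 2σ̂–3σ̂, * = beyond 3σ̂; sign = side of CL): 1:-B, 2:-C, 3:+B, 4:+C, 5:+C, 6:-C, 7:-B, 8:+B, 9:+C, 10:-B, 11:-C, 12:-C, 13:-C, 14:+C, 15:+C
No rule fires across all 15 points.

none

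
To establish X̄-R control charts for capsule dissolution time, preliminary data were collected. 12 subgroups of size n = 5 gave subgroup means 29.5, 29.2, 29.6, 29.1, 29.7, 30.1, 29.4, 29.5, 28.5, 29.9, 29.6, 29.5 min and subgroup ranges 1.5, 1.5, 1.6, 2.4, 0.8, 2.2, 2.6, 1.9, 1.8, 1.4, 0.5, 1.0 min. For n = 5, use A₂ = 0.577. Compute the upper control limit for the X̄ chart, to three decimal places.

X̄̄ = (29.5 + 29.2 + 29.6 + 29.1 + 29.7 + 30.1 + 29.4 + 29.5 + 28.5 + 29.9 + 29.6 + 29.5) / 12 = 353.6000 / 12 = 29.4667
R̄ = (1.5 + 1.5 + 1.6 + 2.4 + 0.8 + 2.2 + 2.6 + 1.9 + 1.8 + 1.4 + 0.5 + 1.0) / 12 = 19.2000 / 12 = 1.6000
UCL = X̄̄ + A₂·R̄ = 29.4667 + 0.577 × 1.6000 = 30.3899

30.390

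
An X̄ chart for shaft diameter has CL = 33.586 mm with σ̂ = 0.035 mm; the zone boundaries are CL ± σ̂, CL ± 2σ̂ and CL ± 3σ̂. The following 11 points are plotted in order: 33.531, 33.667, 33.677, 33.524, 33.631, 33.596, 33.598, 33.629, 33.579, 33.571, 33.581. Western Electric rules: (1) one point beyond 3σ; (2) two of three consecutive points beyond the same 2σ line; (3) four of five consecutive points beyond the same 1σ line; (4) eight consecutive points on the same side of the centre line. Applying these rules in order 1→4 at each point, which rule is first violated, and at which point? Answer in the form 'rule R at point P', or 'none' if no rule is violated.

rule 2 at point 3

Zone of each point (C = within 1σ̂, B = 1σ̂–2σ̂, A = 2σ̂–3σ̂, * = beyond 3σ̂; sign = side of CL): 1:-B, 2:+A, 3:+A, 4:-B, 5:+B, 6:+C, 7:+C, 8:+B, 9:-C, 10:-C, 11:-C
Rule 2 (two of three consecutive points beyond the same 2σ limit) is satisfied at point 3.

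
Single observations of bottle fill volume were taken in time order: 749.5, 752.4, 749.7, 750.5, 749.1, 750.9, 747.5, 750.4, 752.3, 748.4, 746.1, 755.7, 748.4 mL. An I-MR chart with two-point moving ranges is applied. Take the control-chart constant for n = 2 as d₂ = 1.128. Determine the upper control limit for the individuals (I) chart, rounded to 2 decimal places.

X̄ = (749.5 + 752.4 + 749.7 + 750.5 + 749.1 + 750.9 + 747.5 + 750.4 + 752.3 + 748.4 + 746.1 + 755.7 + 748.4) / 13 = 750.0692
Moving ranges: 2.9, 2.7, 0.8, 1.4, 1.8, 3.4, 2.9, 1.9, 3.9, 2.3, 9.6, 7.3; M̄R̄ = 40.9000 / 12 = 3.4083
UCL = X̄ + 3·M̄R̄/d₂ = 750.0692 + 3 × 3.4083 / 1.128 = 759.1339

759.13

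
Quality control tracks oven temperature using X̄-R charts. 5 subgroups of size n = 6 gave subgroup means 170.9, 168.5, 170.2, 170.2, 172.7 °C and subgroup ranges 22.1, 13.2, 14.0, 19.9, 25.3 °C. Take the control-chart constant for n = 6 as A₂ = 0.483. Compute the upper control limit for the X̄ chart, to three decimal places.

X̄̄ = (170.9 + 168.5 + 170.2 + 170.2 + 172.7) / 5 = 852.5000 / 5 = 170.5000
R̄ = (22.1 + 13.2 + 14.0 + 19.9 + 25.3) / 5 = 94.5000 / 5 = 18.9000
UCL = X̄̄ + A₂·R̄ = 170.5000 + 0.483 × 18.9000 = 179.6287

179.629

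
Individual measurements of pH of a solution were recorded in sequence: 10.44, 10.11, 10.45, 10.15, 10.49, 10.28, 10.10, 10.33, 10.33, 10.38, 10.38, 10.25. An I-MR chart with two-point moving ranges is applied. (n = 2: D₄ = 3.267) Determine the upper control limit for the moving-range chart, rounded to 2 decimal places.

Moving ranges: 0.33, 0.34, 0.30, 0.34, 0.21, 0.18, 0.23, 0.00, 0.05, 0.00, 0.13; M̄R̄ = 2.1100 / 11 = 0.1918
UCL_MR = D₄·M̄R̄ = 3.267 × 0.1918 = 0.6267

0.63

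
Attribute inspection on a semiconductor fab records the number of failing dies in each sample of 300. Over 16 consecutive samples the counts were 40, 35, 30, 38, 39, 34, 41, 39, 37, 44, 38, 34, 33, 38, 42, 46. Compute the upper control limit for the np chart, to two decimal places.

55.28

p̄ = Σdᵢ / (k·n) = 608 / (16 × 300) = 0.12667
UCL = np̄ + 3·√(np̄(1−p̄)) = 38.0000 + 3 × √(38.0000×0.87333) = 38.0000 + 3 × 5.7608 = 55.2824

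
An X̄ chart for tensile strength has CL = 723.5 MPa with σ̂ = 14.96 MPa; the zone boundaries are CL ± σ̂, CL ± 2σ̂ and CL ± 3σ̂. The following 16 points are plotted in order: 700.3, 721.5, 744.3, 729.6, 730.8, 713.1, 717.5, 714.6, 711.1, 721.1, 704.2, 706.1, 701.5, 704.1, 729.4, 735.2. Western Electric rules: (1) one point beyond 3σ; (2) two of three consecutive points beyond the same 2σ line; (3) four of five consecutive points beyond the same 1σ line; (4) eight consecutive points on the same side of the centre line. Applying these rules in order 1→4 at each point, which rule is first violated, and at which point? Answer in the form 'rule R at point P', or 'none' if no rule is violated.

rule 4 at point 13

Zone of each point (C = within 1σ̂, B = 1σ̂–2σ̂, A = 2σ̂–3σ̂, * = beyond 3σ̂; sign = side of CL): 1:-B, 2:-C, 3:+B, 4:+C, 5:+C, 6:-C, 7:-C, 8:-C, 9:-C, 10:-C, 11:-B, 12:-B, 13:-B, 14:-B, 15:+C, 16:+C
Rule 4 (eight consecutive points on the same side of the centre line) is satisfied at point 13.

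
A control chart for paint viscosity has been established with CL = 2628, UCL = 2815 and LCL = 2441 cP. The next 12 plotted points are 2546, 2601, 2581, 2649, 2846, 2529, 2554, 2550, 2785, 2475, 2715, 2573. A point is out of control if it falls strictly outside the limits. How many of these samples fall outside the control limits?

Compare each point to [2441, 2815]: sample 5 = 2846 > UCL.

1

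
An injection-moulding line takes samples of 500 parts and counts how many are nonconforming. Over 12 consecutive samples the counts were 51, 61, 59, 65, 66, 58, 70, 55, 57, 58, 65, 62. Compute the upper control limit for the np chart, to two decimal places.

p̄ = Σdᵢ / (k·n) = 727 / (12 × 500) = 0.12117
UCL = np̄ + 3·√(np̄(1−p̄)) = 60.5833 + 3 × √(60.5833×0.87883) = 60.5833 + 3 × 7.2968 = 82.4736

82.47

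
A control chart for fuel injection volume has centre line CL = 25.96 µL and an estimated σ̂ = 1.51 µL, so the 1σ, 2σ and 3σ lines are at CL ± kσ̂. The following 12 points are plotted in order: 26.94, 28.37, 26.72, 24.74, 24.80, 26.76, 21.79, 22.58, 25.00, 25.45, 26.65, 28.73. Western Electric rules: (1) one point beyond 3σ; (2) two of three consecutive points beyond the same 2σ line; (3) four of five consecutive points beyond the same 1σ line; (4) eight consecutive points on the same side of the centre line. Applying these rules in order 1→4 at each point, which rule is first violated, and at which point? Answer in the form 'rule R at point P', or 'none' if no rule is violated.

rule 2 at point 8

Zone of each point (C = within 1σ̂, B = 1σ̂–2σ̂, A = 2σ̂–3σ̂, * = beyond 3σ̂; sign = side of CL): 1:+C, 2:+B, 3:+C, 4:-C, 5:-C, 6:+C, 7:-A, 8:-A, 9:-C, 10:-C, 11:+C, 12:+B
Rule 2 (two of three consecutive points beyond the same 2σ limit) is satisfied at point 8.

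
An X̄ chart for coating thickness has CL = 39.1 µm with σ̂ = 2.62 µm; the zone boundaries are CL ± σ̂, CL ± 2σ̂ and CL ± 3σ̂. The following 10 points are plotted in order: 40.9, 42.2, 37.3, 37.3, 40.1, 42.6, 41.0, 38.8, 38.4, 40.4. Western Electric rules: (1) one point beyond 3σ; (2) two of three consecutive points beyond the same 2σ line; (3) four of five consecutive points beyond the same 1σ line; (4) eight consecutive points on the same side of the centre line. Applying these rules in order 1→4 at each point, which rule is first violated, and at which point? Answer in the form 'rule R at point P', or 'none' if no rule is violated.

none

Zone of each point (C = within 1σ̂, B = 1σ̂–2σ̂, A = 2σ̂–3σ̂, * = beyond 3σ̂; sign = side of CL): 1:+C, 2:+B, 3:-C, 4:-C, 5:+C, 6:+B, 7:+C, 8:-C, 9:-C, 10:+C
No rule fires across all 10 points.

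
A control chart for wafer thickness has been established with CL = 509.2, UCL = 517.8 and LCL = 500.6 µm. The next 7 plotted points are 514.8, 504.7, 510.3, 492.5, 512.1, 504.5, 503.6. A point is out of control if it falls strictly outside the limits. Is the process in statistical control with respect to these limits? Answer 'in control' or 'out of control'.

out of control

Compare each point to [500.6, 517.8]: sample 4 = 492.5 < LCL.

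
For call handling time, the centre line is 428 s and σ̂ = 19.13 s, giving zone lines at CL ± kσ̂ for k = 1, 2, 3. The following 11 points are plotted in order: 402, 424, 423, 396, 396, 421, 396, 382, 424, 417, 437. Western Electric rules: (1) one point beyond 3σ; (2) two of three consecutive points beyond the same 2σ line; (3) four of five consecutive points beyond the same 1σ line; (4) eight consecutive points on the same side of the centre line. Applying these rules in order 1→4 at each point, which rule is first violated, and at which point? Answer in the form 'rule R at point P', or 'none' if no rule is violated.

Zone of each point (C = within 1σ̂, B = 1σ̂–2σ̂, A = 2σ̂–3σ̂, * = beyond 3σ̂; sign = side of CL): 1:-B, 2:-C, 3:-C, 4:-B, 5:-B, 6:-C, 7:-B, 8:-A, 9:-C, 10:-C, 11:+C
Rule 3 (four of five consecutive points beyond the same 1σ limit) is satisfied at point 8.

rule 3 at point 8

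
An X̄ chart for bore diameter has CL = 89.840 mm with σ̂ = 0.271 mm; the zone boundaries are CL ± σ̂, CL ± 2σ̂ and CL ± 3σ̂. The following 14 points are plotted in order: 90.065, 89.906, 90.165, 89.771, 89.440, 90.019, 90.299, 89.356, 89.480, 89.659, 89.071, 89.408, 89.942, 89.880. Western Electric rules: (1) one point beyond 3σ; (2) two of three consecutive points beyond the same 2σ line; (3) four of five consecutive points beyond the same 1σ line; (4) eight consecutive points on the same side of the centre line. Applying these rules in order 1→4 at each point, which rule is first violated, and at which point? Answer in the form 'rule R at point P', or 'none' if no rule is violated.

Zone of each point (C = within 1σ̂, B = 1σ̂–2σ̂, A = 2σ̂–3σ̂, * = beyond 3σ̂; sign = side of CL): 1:+C, 2:+C, 3:+B, 4:-C, 5:-B, 6:+C, 7:+B, 8:-B, 9:-B, 10:-C, 11:-A, 12:-B, 13:+C, 14:+C
Rule 3 (four of five consecutive points beyond the same 1σ limit) is satisfied at point 12.

rule 3 at point 12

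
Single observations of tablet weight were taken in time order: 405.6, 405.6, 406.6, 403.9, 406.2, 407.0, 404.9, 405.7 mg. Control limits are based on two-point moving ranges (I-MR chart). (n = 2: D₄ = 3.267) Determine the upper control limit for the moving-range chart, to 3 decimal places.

4.527

Moving ranges: 0.0, 1.0, 2.7, 2.3, 0.8, 2.1, 0.8; M̄R̄ = 9.7000 / 7 = 1.3857
UCL_MR = D₄·M̄R̄ = 3.267 × 1.3857 = 4.5271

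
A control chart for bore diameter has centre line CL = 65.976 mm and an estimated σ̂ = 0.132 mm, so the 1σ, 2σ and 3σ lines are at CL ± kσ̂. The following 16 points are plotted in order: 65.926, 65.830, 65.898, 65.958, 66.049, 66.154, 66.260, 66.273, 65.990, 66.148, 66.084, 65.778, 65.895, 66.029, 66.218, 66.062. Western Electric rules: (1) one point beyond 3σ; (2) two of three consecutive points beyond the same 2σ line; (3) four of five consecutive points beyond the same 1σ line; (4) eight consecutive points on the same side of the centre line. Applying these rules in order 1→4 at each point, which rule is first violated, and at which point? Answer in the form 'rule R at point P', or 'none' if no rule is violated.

Zone of each point (C = within 1σ̂, B = 1σ̂–2σ̂, A = 2σ̂–3σ̂, * = beyond 3σ̂; sign = side of CL): 1:-C, 2:-B, 3:-C, 4:-C, 5:+C, 6:+B, 7:+A, 8:+A, 9:+C, 10:+B, 11:+C, 12:-B, 13:-C, 14:+C, 15:+B, 16:+C
Rule 2 (two of three consecutive points beyond the same 2σ limit) is satisfied at point 8.

rule 2 at point 8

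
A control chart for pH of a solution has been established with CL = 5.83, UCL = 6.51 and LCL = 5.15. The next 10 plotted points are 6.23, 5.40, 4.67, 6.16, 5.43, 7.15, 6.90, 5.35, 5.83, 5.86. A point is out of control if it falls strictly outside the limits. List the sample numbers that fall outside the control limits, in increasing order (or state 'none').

Compare each point to [5.15, 6.51]: sample 3 = 4.67 < LCL; sample 6 = 7.15 > UCL; sample 7 = 6.90 > UCL.

3, 6, 7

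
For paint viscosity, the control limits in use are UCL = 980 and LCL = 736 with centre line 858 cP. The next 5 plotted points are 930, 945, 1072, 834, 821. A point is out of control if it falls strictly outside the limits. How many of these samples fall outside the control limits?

Compare each point to [736, 980]: sample 3 = 1072 > UCL.

1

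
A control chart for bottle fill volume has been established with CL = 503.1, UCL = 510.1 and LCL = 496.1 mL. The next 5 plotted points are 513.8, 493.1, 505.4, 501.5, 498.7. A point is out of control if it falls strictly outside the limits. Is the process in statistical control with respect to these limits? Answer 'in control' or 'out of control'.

Compare each point to [496.1, 510.1]: sample 1 = 513.8 > UCL; sample 2 = 493.1 < LCL.

out of control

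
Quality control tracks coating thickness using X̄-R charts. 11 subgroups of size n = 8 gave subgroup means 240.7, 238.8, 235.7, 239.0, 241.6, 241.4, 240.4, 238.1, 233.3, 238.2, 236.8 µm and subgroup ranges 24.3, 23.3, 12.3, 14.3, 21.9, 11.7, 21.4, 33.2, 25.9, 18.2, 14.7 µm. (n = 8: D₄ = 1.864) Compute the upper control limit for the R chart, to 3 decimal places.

R̄ = (24.3 + 23.3 + 12.3 + 14.3 + 21.9 + 11.7 + 21.4 + 33.2 + 25.9 + 18.2 + 14.7) / 11 = 221.2000 / 11 = 20.1091
UCL_R = D₄·R̄ = 1.864 × 20.1091 = 37.4833

37.483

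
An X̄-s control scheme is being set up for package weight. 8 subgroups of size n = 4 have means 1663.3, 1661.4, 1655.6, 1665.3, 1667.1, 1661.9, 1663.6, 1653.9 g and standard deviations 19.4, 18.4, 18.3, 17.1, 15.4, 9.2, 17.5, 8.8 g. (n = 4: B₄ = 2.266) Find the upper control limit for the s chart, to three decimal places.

s̄ = (19.4 + 18.4 + 18.3 + 17.1 + 15.4 + 9.2 + 17.5 + 8.8) / 8 = 15.5125
UCL_s = B₄·s̄ = 2.266 × 15.5125 = 35.1513

35.151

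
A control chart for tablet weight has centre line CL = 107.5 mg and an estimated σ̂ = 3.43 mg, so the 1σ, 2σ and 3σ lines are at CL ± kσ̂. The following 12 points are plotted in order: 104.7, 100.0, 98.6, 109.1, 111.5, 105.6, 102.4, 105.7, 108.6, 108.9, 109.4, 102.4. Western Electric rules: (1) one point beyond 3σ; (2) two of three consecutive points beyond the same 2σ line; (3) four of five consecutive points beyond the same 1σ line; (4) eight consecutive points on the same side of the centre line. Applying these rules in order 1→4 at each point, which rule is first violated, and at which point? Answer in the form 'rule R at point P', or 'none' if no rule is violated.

Zone of each point (C = within 1σ̂, B = 1σ̂–2σ̂, A = 2σ̂–3σ̂, * = beyond 3σ̂; sign = side of CL): 1:-C, 2:-A, 3:-A, 4:+C, 5:+B, 6:-C, 7:-B, 8:-C, 9:+C, 10:+C, 11:+C, 12:-B
Rule 2 (two of three consecutive points beyond the same 2σ limit) is satisfied at point 3.

rule 2 at point 3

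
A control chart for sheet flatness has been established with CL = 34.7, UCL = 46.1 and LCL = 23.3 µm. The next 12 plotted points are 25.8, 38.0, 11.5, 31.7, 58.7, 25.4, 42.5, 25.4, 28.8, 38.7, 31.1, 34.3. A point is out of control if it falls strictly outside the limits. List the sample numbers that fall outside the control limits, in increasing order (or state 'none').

Compare each point to [23.3, 46.1]: sample 3 = 11.5 < LCL; sample 5 = 58.7 > UCL.

3, 5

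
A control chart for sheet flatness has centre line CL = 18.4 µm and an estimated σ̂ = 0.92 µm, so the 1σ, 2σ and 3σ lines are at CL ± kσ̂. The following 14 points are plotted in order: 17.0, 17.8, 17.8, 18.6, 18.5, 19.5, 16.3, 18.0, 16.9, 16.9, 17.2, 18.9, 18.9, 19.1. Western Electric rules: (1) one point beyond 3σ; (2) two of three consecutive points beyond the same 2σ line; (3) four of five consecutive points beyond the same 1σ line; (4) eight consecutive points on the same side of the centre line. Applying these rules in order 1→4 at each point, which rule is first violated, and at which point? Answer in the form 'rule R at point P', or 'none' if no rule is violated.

Zone of each point (C = within 1σ̂, B = 1σ̂–2σ̂, A = 2σ̂–3σ̂, * = beyond 3σ̂; sign = side of CL): 1:-B, 2:-C, 3:-C, 4:+C, 5:+C, 6:+B, 7:-A, 8:-C, 9:-B, 10:-B, 11:-B, 12:+C, 13:+C, 14:+C
Rule 3 (four of five consecutive points beyond the same 1σ limit) is satisfied at point 11.

rule 3 at point 11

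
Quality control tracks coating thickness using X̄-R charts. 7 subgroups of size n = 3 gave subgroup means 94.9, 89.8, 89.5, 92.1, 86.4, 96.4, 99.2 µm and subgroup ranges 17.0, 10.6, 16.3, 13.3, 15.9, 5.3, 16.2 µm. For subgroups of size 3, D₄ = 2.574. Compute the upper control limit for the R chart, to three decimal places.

34.786

R̄ = (17.0 + 10.6 + 16.3 + 13.3 + 15.9 + 5.3 + 16.2) / 7 = 94.6000 / 7 = 13.5143
UCL_R = D₄·R̄ = 2.574 × 13.5143 = 34.7858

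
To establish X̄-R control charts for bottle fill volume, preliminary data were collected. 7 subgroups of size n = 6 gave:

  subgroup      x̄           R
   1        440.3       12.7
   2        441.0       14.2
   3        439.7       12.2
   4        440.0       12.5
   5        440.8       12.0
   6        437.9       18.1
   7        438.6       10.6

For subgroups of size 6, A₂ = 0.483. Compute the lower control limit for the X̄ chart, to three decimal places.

433.388

X̄̄ = (440.3 + 441.0 + 439.7 + 440.0 + 440.8 + 437.9 + 438.6) / 7 = 3078.3000 / 7 = 439.7571
R̄ = (12.7 + 14.2 + 12.2 + 12.5 + 12.0 + 18.1 + 10.6) / 7 = 92.3000 / 7 = 13.1857
LCL = X̄̄ − A₂·R̄ = 439.7571 − 0.483 × 13.1857 = 433.3884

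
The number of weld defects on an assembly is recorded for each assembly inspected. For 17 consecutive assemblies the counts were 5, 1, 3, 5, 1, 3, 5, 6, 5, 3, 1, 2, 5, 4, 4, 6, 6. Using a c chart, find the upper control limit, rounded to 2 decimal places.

c̄ = (5 + 1 + 3 + 5 + 1 + 3 + 5 + 6 + 5 + 3 + 1 + 2 + 5 + 4 + 4 + 6 + 6) / 17 = 65 / 17 = 3.8235
UCL = c̄ + 3√c̄ = 3.8235 + 3 × √3.8235 = 3.8235 + 3 × 1.9554 = 9.6897

9.69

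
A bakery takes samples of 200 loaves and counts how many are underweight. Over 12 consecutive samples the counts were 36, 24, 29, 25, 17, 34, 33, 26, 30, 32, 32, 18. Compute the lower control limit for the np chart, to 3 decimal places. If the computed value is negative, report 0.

p̄ = Σdᵢ / (k·n) = 336 / (12 × 200) = 0.14000
LCL = np̄ − 3·√(np̄(1−p̄)) = 28.0000 − 3 × 4.9071 = 13.2786

13.279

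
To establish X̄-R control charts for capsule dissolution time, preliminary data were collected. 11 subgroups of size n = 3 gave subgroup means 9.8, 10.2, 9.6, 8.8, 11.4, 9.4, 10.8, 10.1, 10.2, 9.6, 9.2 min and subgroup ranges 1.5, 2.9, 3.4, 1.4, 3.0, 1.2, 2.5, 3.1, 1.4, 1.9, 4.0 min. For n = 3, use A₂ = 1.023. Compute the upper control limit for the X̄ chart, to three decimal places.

12.364

X̄̄ = (9.8 + 10.2 + 9.6 + 8.8 + 11.4 + 9.4 + 10.8 + 10.1 + 10.2 + 9.6 + 9.2) / 11 = 109.1000 / 11 = 9.9182
R̄ = (1.5 + 2.9 + 3.4 + 1.4 + 3.0 + 1.2 + 2.5 + 3.1 + 1.4 + 1.9 + 4.0) / 11 = 26.3000 / 11 = 2.3909
UCL = X̄̄ + A₂·R̄ = 9.9182 + 1.023 × 2.3909 = 12.3641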